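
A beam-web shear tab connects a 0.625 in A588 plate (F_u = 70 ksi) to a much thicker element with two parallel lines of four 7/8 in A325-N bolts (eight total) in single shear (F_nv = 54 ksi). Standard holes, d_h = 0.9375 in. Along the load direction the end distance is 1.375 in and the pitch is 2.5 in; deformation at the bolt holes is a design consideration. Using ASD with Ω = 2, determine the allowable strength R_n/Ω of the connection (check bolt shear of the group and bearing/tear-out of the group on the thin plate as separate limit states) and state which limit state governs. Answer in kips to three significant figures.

Bolt shear: A_b = π·0.875²/4 = 0.6013 in²; R_n = 54 × 0.6013 × 8 × 1 = 259.8 kips → 259.8 / 2 = 130 kips.
Bearing (1.2 l_c t F_u ≤ 2.4 d t F_u): upper limit = 2.4·0.875·0.625·70 = 91.88 kips.
  Edge l_c = 1.375 − 0.9375/2 = 0.9062 → r_n = 47.58 kips; interior l_c = 2.5 − 0.9375 = 1.562 → r_n = 82.03 kips.
  R_n,bearing = 2·47.58 + 6·82.03 = 587.3 kips → 587.3 / 2 = 294 kips.
Bolt shear governs: 130 kips.

130 kips (bolt shear governs)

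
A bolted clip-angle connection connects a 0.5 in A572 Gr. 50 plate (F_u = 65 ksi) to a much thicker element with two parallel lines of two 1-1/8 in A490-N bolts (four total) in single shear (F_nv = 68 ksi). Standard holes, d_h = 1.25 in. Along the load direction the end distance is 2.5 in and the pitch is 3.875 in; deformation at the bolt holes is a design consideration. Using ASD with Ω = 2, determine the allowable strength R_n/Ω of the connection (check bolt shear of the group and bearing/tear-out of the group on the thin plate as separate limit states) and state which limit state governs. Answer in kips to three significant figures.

135 kips (bolt shear governs)

Bolt shear: A_b = π·1.125²/4 = 0.994 in²; R_n = 68 × 0.994 × 4 × 1 = 270.4 kips → 270.4 / 2 = 135 kips.
Bearing (1.2 l_c t F_u ≤ 2.4 d t F_u): upper limit = 2.4·1.125·0.5·65 = 87.75 kips.
  Edge l_c = 2.5 − 1.25/2 = 1.875 → r_n = 73.12 kips; interior l_c = 3.875 − 1.25 = 2.625 → r_n = 87.75 kips.
  R_n,bearing = 2·73.12 + 2·87.75 = 321.8 kips → 321.8 / 2 = 161 kips.
Bolt shear governs: 135 kips.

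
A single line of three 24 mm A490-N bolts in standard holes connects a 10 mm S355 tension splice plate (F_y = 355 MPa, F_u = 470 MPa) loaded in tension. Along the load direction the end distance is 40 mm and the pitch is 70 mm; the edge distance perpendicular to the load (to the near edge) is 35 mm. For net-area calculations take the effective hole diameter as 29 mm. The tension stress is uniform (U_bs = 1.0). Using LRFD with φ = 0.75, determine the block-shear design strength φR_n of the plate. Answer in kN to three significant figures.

300 kN

Shear plane L_v = 40 + 2·70 = 180 mm; A_gv = 180 × 10 = 1800 mm².
A_nv = (180 − 2.5·29) × 10 = 1075 mm².
A_nt = (35 − 0.5·29) × 10 = 205 mm².
0.6 F_u A_nv = 303.2 kN; 0.6 F_y A_gv = 383.4 kN → shear rupture governs the shear term.
R_n = 303.2 + 1.0 × 470 × 205 / 1000 = 399.5 kN.
Design strength φR_n = 0.75 × 399.5 = 300 kN.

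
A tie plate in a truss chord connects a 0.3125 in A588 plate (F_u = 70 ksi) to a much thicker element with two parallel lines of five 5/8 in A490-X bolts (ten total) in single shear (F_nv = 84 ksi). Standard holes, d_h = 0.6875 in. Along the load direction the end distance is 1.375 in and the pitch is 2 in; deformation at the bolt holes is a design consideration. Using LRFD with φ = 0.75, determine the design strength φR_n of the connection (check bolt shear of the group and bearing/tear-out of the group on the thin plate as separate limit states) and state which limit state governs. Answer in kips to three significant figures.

Bolt shear: A_b = π·0.625²/4 = 0.3068 in²; R_n = 84 × 0.3068 × 10 × 1 = 257.7 kips → 0.75 × 257.7 = 193 kips.
Bearing (1.2 l_c t F_u ≤ 2.4 d t F_u): upper limit = 2.4·0.625·0.3125·70 = 32.81 kips.
  Edge l_c = 1.375 − 0.6875/2 = 1.031 → r_n = 27.07 kips; interior l_c = 2 − 0.6875 = 1.312 → r_n = 32.81 kips.
  R_n,bearing = 2·27.07 + 8·32.81 = 316.6 kips → 0.75 × 316.6 = 237 kips.
Bolt shear governs: 193 kips.

193 kips (bolt shear governs)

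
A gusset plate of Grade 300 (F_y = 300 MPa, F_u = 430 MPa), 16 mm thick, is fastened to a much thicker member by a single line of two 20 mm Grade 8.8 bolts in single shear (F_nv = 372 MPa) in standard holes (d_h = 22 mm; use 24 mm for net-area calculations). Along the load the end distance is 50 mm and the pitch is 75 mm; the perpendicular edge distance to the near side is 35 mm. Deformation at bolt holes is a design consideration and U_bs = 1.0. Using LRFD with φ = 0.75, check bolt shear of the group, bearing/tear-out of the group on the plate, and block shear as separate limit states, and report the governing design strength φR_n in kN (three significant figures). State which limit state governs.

Bolt shear: A_b = π·20²/4 = 314.2 mm²; R_n = 372 × 314.2 × 2 × 1 / 1000 = 233.7 kN → 0.75 × 233.7 = 175 kN.
Bearing: edge l_c = 39, r_n = 322 kN; interior l_c = 53, r_n = 330.2 kN; R_n = 322 + 1·330.2 = 652.2 kN → 489 kN.
Block shear: A_gv = 2000, A_nv = 1424, A_nt = 368 mm²; R_n = min(0.6F_uA_nv, 0.6F_yA_gv) + U_bs·F_u·A_nt = 518.2 kN → 389 kN.
Bolt shear governs: 175 kN.

175 kN (bolt shear governs)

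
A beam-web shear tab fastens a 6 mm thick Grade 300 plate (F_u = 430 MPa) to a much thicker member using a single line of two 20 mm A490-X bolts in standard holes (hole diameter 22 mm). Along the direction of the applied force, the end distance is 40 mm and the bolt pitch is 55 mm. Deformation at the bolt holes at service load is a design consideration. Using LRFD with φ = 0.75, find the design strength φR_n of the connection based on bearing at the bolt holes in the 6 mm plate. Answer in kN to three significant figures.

Per bolt r_n = 1.2 l_c t F_u ≤ 2.4 d t F_u; upper limit = 2.4 × 20 × 6 × 430 / 1000 = 123.8 kN.
Edge bolt: l_c = 40 − 22/2 = 29 mm → 1.2 × 29 × 6 × 430 / 1000 = 89.78 → r_n = 89.78 kN.
Interior bolts: l_c = 55 − 22 = 33 mm → 1.2 × 33 × 6 × 430 / 1000 = 102.2 → r_n = 102.2 kN.
R_n = 1 × 89.78 + 1 × 102.2 = 192 kN.
Design strength φR_n = 0.75 × 192 = 144 kN.

144 kN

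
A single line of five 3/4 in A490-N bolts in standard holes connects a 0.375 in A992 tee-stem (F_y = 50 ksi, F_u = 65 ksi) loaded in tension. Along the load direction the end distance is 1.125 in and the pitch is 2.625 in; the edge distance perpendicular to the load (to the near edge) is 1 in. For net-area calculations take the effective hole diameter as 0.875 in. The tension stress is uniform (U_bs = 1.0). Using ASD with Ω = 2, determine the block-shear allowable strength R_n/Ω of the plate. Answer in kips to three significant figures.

63.1 kips

Shear plane L_v = 1.125 + 4·2.625 = 11.62 in; A_gv = 11.62 × 0.375 = 4.359 in².
A_nv = (11.62 − 4.5·0.875) × 0.375 = 2.883 in².
A_nt = (1 − 0.5·0.875) × 0.375 = 0.2109 in².
0.6 F_u A_nv = 112.4 kips; 0.6 F_y A_gv = 130.8 kips → shear rupture governs the shear term.
R_n = 112.4 + 1.0 × 65 × 0.2109 = 126.1 kips.
Allowable strength R_n/Ω = 126.1 / 2 = 63.1 kips.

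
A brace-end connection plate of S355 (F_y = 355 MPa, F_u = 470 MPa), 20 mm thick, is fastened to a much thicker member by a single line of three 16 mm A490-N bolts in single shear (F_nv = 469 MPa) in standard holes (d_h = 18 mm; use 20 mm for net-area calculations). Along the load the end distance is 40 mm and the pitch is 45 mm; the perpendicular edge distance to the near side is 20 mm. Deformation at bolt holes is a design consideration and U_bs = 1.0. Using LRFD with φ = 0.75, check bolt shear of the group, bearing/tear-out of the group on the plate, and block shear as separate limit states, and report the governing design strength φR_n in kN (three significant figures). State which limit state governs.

Bolt shear: A_b = π·16²/4 = 201.1 mm²; R_n = 469 × 201.1 × 3 × 1 / 1000 = 282.9 kN → 0.75 × 282.9 = 212 kN.
Bearing: edge l_c = 31, r_n = 349.7 kN; interior l_c = 27, r_n = 304.6 kN; R_n = 349.7 + 2·304.6 = 958.8 kN → 719 kN.
Block shear: A_gv = 2600, A_nv = 1600, A_nt = 200 mm²; R_n = min(0.6F_uA_nv, 0.6F_yA_gv) + U_bs·F_u·A_nt = 545.2 kN → 409 kN.
Bolt shear governs: 212 kN.

212 kN (bolt shear governs)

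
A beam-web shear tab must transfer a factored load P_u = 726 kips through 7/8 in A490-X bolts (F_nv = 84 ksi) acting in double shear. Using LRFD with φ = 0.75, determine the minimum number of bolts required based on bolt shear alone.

A_b = π·0.875²/4 = 0.6013 in².
Per-bolt design strength φR_n = 0.75 × 84 × 0.6013 × 2 = 75.77 kips.
n ≥ 726 / 75.77 = 9.582 → use 10 bolts.

10 bolts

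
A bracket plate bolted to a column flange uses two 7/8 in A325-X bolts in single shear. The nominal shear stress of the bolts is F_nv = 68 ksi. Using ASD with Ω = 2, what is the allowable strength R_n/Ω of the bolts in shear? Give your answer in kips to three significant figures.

40.9 kips

A_b = π × 0.875² / 4 = 0.6013 in².
R_n = F_nv · A_b · n · n_s = 68 × 0.6013 × 2 × 1 = 81.78 kips.
Allowable strength R_n/Ω = 81.78 / 2 = 40.9 kips.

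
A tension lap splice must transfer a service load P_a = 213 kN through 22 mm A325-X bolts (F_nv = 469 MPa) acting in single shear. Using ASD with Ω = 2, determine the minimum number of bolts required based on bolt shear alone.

3 bolts

A_b = π·22²/4 = 380.1 mm².
Per-bolt allowable strength R_n/Ω = 469 × 380.1 × 1 / 1000 / 2 = 89.14 kN.
n ≥ 213 / 89.14 = 2.389 → use 3 bolts.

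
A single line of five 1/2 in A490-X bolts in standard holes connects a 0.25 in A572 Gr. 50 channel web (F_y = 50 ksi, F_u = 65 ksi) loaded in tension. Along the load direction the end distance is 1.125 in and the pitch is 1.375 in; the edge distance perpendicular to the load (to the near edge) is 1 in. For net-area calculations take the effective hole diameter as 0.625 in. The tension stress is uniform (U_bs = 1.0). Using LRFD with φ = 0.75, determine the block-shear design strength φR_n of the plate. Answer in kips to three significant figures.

36.3 kips

Shear plane L_v = 1.125 + 4·1.375 = 6.625 in; A_gv = 6.625 × 0.25 = 1.656 in².
A_nv = (6.625 − 4.5·0.625) × 0.25 = 0.9531 in².
A_nt = (1 − 0.5·0.625) × 0.25 = 0.1719 in².
0.6 F_u A_nv = 37.17 kips; 0.6 F_y A_gv = 49.69 kips → shear rupture governs the shear term.
R_n = 37.17 + 1.0 × 65 × 0.1719 = 48.34 kips.
Design strength φR_n = 0.75 × 48.34 = 36.3 kips.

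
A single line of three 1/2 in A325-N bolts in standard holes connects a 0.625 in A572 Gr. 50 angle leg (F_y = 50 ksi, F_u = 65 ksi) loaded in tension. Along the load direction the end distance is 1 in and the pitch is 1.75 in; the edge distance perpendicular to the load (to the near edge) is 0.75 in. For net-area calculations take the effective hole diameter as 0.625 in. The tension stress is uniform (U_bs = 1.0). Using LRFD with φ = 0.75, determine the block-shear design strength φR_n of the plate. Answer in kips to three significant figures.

67 kips

Shear plane L_v = 1 + 2·1.75 = 4.5 in; A_gv = 4.5 × 0.625 = 2.812 in².
A_nv = (4.5 − 2.5·0.625) × 0.625 = 1.836 in².
A_nt = (0.75 − 0.5·0.625) × 0.625 = 0.2734 in².
0.6 F_u A_nv = 71.6 kips; 0.6 F_y A_gv = 84.38 kips → shear rupture governs the shear term.
R_n = 71.6 + 1.0 × 65 × 0.2734 = 89.38 kips.
Design strength φR_n = 0.75 × 89.38 = 67 kips.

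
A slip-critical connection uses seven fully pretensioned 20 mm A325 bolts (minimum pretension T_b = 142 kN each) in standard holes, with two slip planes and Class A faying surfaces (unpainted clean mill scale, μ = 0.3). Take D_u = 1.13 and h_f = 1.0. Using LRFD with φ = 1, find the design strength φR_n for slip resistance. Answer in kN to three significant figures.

R_n = μ · D_u · h_f · T_b · n_s · n_b = 0.3 × 1.13 × 1.0 × 142 × 2 × 7 = 673.9 kN.
Design strength φR_n = 1 × 673.9 = 674 kN.

674 kN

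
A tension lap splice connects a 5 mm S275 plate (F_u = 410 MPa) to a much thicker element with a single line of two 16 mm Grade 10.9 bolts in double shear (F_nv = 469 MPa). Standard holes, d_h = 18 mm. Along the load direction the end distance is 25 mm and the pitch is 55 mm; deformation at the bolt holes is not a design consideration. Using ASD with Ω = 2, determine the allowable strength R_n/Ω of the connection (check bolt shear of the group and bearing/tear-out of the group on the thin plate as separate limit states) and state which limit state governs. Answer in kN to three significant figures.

Bolt shear: A_b = π·16²/4 = 201.1 mm²; R_n = 469 × 201.1 × 2 × 2 / 1000 = 377.2 kN → 377.2 / 2 = 189 kN.
Bearing (1.5 l_c t F_u ≤ 3.0 d t F_u): upper limit = 3.0·16·5·410 / 1000 = 98.4 kN.
  Edge l_c = 25 − 18/2 = 16 → r_n = 49.2 kN; interior l_c = 55 − 18 = 37 → r_n = 98.4 kN.
  R_n,bearing = 1·49.2 + 1·98.4 = 147.6 kN → 147.6 / 2 = 73.8 kN.
Bearing governs: 73.8 kN.

73.8 kN (bearing governs)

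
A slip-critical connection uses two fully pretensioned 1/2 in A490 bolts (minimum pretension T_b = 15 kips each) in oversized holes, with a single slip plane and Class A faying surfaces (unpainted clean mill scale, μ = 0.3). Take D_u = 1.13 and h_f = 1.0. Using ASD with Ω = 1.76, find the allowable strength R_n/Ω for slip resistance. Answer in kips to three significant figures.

R_n = μ · D_u · h_f · T_b · n_s · n_b = 0.3 × 1.13 × 1.0 × 15 × 1 × 2 = 10.17 kips.
Allowable strength R_n/Ω = 10.17 / 1.76 = 5.78 kips.

5.78 kips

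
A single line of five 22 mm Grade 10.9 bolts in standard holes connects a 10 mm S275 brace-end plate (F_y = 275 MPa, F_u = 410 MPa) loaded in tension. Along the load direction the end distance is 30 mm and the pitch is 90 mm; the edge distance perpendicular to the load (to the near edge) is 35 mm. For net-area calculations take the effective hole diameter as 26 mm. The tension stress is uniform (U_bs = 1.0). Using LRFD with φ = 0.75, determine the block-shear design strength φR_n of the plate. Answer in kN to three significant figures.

Shear plane L_v = 30 + 4·90 = 390 mm; A_gv = 390 × 10 = 3900 mm².
A_nv = (390 − 4.5·26) × 10 = 2730 mm².
A_nt = (35 − 0.5·26) × 10 = 220 mm².
0.6 F_u A_nv = 671.6 kN; 0.6 F_y A_gv = 643.5 kN → shear yielding governs the shear term.
R_n = 643.5 + 1.0 × 410 × 220 / 1000 = 733.7 kN.
Design strength φR_n = 0.75 × 733.7 = 550 kN.

550 kN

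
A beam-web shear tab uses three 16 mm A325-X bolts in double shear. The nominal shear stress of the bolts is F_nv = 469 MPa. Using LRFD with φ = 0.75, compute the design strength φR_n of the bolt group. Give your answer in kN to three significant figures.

A_b = π × 16² / 4 = 201.1 mm².
R_n = F_nv · A_b · n · n_s = 469 × 201.1 × 3 × 2 / 1000 = 565.8 kN.
Design strength φR_n = 0.75 × 565.8 = 424 kN.

424 kN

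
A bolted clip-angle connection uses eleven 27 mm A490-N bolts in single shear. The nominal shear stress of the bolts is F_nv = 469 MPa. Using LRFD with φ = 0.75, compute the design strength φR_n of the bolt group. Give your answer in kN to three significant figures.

A_b = π × 27² / 4 = 572.6 mm².
R_n = F_nv · A_b · n · n_s = 469 × 572.6 × 11 × 1 / 1000 = 2954 kN.
Design strength φR_n = 0.75 × 2954 = 2220 kN.

2220 kN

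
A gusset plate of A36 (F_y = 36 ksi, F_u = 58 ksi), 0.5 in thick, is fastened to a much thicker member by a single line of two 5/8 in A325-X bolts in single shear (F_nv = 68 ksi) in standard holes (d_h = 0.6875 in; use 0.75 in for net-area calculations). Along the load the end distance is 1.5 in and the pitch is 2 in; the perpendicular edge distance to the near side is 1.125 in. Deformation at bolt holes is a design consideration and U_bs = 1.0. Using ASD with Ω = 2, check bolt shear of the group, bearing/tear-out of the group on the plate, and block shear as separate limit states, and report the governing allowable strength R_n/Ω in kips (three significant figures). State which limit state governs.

20.9 kips (bolt shear governs)

Bolt shear: A_b = π·0.625²/4 = 0.3068 in²; R_n = 68 × 0.3068 × 2 × 1 = 41.72 kips → 41.72 / 2 = 20.9 kips.
Bearing: edge l_c = 1.156, r_n = 40.24 kips; interior l_c = 1.312, r_n = 43.5 kips; R_n = 40.24 + 1·43.5 = 83.74 kips → 41.9 kips.
Block shear: A_gv = 1.75, A_nv = 1.188, A_nt = 0.375 in²; R_n = min(0.6F_uA_nv, 0.6F_yA_gv) + U_bs·F_u·A_nt = 59.55 kips → 29.8 kips.
Bolt shear governs: 20.9 kips.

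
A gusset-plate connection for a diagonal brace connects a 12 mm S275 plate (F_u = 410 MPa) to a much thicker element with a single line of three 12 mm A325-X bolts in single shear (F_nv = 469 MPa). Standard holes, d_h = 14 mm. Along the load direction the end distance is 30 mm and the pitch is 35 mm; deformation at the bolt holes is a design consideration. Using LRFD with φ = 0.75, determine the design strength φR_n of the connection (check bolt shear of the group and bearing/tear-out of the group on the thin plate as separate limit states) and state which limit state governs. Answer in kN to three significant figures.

Bolt shear: A_b = π·12²/4 = 113.1 mm²; R_n = 469 × 113.1 × 3 × 1 / 1000 = 159.1 kN → 0.75 × 159.1 = 119 kN.
Bearing (1.2 l_c t F_u ≤ 2.4 d t F_u): upper limit = 2.4·12·12·410 / 1000 = 141.7 kN.
  Edge l_c = 30 − 14/2 = 23 → r_n = 135.8 kN; interior l_c = 35 − 14 = 21 → r_n = 124 kN.
  R_n,bearing = 1·135.8 + 2·124 = 383.8 kN → 0.75 × 383.8 = 288 kN.
Bolt shear governs: 119 kN.

119 kN (bolt shear governs)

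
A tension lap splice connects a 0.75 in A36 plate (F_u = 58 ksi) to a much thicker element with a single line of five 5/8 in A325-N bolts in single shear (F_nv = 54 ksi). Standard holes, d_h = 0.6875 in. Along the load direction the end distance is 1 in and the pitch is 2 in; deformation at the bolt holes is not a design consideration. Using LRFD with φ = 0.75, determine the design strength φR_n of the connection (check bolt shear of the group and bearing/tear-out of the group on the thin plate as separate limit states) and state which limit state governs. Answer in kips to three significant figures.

62.1 kips (bolt shear governs)

Bolt shear: A_b = π·0.625²/4 = 0.3068 in²; R_n = 54 × 0.3068 × 5 × 1 = 82.83 kips → 0.75 × 82.83 = 62.1 kips.
Bearing (1.5 l_c t F_u ≤ 3.0 d t F_u): upper limit = 3.0·0.625·0.75·58 = 81.56 kips.
  Edge l_c = 1 − 0.6875/2 = 0.6562 → r_n = 42.82 kips; interior l_c = 2 − 0.6875 = 1.312 → r_n = 81.56 kips.
  R_n,bearing = 1·42.82 + 4·81.56 = 369.1 kips → 0.75 × 369.1 = 277 kips.
Bolt shear governs: 62.1 kips.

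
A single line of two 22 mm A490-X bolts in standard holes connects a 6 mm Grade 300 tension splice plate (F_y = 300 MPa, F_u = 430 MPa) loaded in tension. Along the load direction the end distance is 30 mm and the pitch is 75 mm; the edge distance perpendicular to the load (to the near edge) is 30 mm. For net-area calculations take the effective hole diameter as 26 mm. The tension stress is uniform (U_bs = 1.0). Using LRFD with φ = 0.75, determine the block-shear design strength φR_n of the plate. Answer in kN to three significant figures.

110 kN

Shear plane L_v = 30 + 1·75 = 105 mm; A_gv = 105 × 6 = 630 mm².
A_nv = (105 − 1.5·26) × 6 = 396 mm².
A_nt = (30 − 0.5·26) × 6 = 102 mm².
0.6 F_u A_nv = 102.2 kN; 0.6 F_y A_gv = 113.4 kN → shear rupture governs the shear term.
R_n = 102.2 + 1.0 × 430 × 102 / 1000 = 146 kN.
Design strength φR_n = 0.75 × 146 = 110 kN.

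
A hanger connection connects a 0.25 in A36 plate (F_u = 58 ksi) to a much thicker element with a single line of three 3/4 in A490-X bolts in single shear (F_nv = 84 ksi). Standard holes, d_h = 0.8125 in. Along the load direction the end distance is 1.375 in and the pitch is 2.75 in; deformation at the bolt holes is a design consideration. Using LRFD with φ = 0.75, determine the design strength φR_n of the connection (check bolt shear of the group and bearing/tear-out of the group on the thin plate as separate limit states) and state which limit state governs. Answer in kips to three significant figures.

51.8 kips (bearing governs)

Bolt shear: A_b = π·0.75²/4 = 0.4418 in²; R_n = 84 × 0.4418 × 3 × 1 = 111.3 kips → 0.75 × 111.3 = 83.5 kips.
Bearing (1.2 l_c t F_u ≤ 2.4 d t F_u): upper limit = 2.4·0.75·0.25·58 = 26.1 kips.
  Edge l_c = 1.375 − 0.8125/2 = 0.9688 → r_n = 16.86 kips; interior l_c = 2.75 − 0.8125 = 1.938 → r_n = 26.1 kips.
  R_n,bearing = 1·16.86 + 2·26.1 = 69.06 kips → 0.75 × 69.06 = 51.8 kips.
Bearing governs: 51.8 kips.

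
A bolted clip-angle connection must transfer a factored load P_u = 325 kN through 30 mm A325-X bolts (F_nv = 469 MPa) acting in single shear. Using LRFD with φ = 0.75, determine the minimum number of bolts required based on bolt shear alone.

A_b = π·30²/4 = 706.9 mm².
Per-bolt design strength φR_n = 0.75 × 469 × 706.9 × 1 / 1000 = 248.6 kN.
n ≥ 325 / 248.6 = 1.307 → use 2 bolts.

2 bolts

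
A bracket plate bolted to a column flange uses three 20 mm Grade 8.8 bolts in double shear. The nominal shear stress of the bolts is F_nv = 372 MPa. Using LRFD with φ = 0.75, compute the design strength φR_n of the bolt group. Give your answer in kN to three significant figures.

A_b = π × 20² / 4 = 314.2 mm².
R_n = F_nv · A_b · n · n_s = 372 × 314.2 × 3 × 2 / 1000 = 701.2 kN.
Design strength φR_n = 0.75 × 701.2 = 526 kN.

526 kN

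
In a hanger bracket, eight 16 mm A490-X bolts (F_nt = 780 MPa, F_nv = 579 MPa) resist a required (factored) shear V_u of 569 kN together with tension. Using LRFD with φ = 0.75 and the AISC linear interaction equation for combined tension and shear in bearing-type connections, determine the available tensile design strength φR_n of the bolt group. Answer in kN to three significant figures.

A_b = π·16²/4 = 201.1 mm²; f_rv = 569 × 1000 / (8 × 201.1) = 353.7 MPa.
F'_nt = 1.3 F_nt − (F_nt / φF_nv) f_rv = 1.3·780 − (780/(0.75·579))·353.7 = 378.6 MPa, capped at F_nt → F'_nt = 378.6 MPa.
R_n = F'_nt · A_b · n = 378.6 × 201.1 × 8 / 1000 = 609 kN.
Design strength φR_n = 0.75 × 609 = 457 kN.

457 kN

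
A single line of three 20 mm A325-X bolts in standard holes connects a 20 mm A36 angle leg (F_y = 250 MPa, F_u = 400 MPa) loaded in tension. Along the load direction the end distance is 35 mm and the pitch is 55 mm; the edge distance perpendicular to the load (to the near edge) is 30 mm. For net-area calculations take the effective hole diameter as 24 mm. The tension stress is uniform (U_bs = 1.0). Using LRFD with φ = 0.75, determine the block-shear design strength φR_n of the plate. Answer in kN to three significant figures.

414 kN

Shear plane L_v = 35 + 2·55 = 145 mm; A_gv = 145 × 20 = 2900 mm².
A_nv = (145 − 2.5·24) × 20 = 1700 mm².
A_nt = (30 − 0.5·24) × 20 = 360 mm².
0.6 F_u A_nv = 408 kN; 0.6 F_y A_gv = 435 kN → shear rupture governs the shear term.
R_n = 408 + 1.0 × 400 × 360 / 1000 = 552 kN.
Design strength φR_n = 0.75 × 552 = 414 kN.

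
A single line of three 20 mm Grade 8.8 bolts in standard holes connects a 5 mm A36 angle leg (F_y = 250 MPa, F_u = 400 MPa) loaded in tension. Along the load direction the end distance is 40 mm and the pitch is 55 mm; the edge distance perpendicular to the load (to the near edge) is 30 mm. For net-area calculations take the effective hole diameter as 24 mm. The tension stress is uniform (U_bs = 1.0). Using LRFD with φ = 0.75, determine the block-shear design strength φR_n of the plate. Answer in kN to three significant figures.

Shear plane L_v = 40 + 2·55 = 150 mm; A_gv = 150 × 5 = 750 mm².
A_nv = (150 − 2.5·24) × 5 = 450 mm².
A_nt = (30 − 0.5·24) × 5 = 90 mm².
0.6 F_u A_nv = 108 kN; 0.6 F_y A_gv = 112.5 kN → shear rupture governs the shear term.
R_n = 108 + 1.0 × 400 × 90 / 1000 = 144 kN.
Design strength φR_n = 0.75 × 144 = 108 kN.

108 kN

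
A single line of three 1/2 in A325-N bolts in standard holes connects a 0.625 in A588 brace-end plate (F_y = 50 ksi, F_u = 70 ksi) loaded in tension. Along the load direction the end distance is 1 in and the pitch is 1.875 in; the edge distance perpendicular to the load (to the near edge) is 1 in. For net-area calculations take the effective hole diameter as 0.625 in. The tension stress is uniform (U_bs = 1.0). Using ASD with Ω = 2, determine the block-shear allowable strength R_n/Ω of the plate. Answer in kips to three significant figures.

56.9 kips

Shear plane L_v = 1 + 2·1.875 = 4.75 in; A_gv = 4.75 × 0.625 = 2.969 in².
A_nv = (4.75 − 2.5·0.625) × 0.625 = 1.992 in².
A_nt = (1 − 0.5·0.625) × 0.625 = 0.4297 in².
0.6 F_u A_nv = 83.67 kips; 0.6 F_y A_gv = 89.06 kips → shear rupture governs the shear term.
R_n = 83.67 + 1.0 × 70 × 0.4297 = 113.8 kips.
Allowable strength R_n/Ω = 113.8 / 2 = 56.9 kips.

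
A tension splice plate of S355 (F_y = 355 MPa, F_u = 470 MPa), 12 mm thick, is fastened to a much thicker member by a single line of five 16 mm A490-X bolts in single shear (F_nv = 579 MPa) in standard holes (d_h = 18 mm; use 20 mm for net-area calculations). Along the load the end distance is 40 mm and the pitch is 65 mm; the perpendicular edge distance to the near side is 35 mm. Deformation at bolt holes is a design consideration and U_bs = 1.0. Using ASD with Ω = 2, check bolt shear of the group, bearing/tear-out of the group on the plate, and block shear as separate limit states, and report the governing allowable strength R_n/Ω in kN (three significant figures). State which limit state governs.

291 kN (bolt shear governs)

Bolt shear: A_b = π·16²/4 = 201.1 mm²; R_n = 579 × 201.1 × 5 × 1 / 1000 = 582.1 kN → 582.1 / 2 = 291 kN.
Bearing: edge l_c = 31, r_n = 209.8 kN; interior l_c = 47, r_n = 216.6 kN; R_n = 209.8 + 4·216.6 = 1076 kN → 538 kN.
Block shear: A_gv = 3600, A_nv = 2520, A_nt = 300 mm²; R_n = min(0.6F_uA_nv, 0.6F_yA_gv) + U_bs·F_u·A_nt = 851.6 kN → 426 kN.
Bolt shear governs: 291 kN.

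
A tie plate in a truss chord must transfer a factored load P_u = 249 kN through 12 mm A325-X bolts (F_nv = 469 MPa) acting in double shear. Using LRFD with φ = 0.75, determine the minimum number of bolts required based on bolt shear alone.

A_b = π·12²/4 = 113.1 mm².
Per-bolt design strength φR_n = 0.75 × 469 × 113.1 × 2 / 1000 = 79.56 kN.
n ≥ 249 / 79.56 = 3.13 → use 4 bolts.

4 bolts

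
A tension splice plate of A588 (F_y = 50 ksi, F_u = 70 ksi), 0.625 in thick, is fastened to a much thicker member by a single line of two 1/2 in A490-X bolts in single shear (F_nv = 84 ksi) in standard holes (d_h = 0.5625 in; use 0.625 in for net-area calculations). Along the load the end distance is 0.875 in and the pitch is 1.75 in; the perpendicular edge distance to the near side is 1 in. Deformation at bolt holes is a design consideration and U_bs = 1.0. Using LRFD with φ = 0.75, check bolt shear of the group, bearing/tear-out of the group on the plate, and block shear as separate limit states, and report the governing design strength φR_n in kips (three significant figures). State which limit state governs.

24.7 kips (bolt shear governs)

Bolt shear: A_b = π·0.5²/4 = 0.1963 in²; R_n = 84 × 0.1963 × 2 × 1 = 32.99 kips → 0.75 × 32.99 = 24.7 kips.
Bearing: edge l_c = 0.5938, r_n = 31.17 kips; interior l_c = 1.188, r_n = 52.5 kips; R_n = 31.17 + 1·52.5 = 83.67 kips → 62.8 kips.
Block shear: A_gv = 1.641, A_nv = 1.055, A_nt = 0.4297 in²; R_n = min(0.6F_uA_nv, 0.6F_yA_gv) + U_bs·F_u·A_nt = 74.38 kips → 55.8 kips.
Bolt shear governs: 24.7 kips.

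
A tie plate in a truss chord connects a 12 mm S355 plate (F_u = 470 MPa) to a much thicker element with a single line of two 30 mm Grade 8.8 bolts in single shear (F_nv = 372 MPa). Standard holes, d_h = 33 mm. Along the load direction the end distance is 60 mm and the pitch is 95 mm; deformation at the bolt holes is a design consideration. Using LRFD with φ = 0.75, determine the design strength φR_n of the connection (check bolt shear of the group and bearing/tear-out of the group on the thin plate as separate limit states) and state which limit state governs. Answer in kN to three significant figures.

Bolt shear: A_b = π·30²/4 = 706.9 mm²; R_n = 372 × 706.9 × 2 × 1 / 1000 = 525.9 kN → 0.75 × 525.9 = 394 kN.
Bearing (1.2 l_c t F_u ≤ 2.4 d t F_u): upper limit = 2.4·30·12·470 / 1000 = 406.1 kN.
  Edge l_c = 60 − 33/2 = 43.5 → r_n = 294.4 kN; interior l_c = 95 − 33 = 62 → r_n = 406.1 kN.
  R_n,bearing = 1·294.4 + 1·406.1 = 700.5 kN → 0.75 × 700.5 = 525 kN.
Bolt shear governs: 394 kN.

394 kN (bolt shear governs)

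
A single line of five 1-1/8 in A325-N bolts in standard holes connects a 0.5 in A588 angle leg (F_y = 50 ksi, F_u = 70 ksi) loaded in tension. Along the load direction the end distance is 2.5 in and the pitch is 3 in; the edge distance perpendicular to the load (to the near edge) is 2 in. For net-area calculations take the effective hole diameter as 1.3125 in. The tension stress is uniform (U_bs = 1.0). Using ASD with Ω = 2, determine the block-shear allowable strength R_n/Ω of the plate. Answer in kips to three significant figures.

114 kips

Shear plane L_v = 2.5 + 4·3 = 14.5 in; A_gv = 14.5 × 0.5 = 7.25 in².
A_nv = (14.5 − 4.5·1.3125) × 0.5 = 4.297 in².
A_nt = (2 − 0.5·1.3125) × 0.5 = 0.6719 in².
0.6 F_u A_nv = 180.5 kips; 0.6 F_y A_gv = 217.5 kips → shear rupture governs the shear term.
R_n = 180.5 + 1.0 × 70 × 0.6719 = 227.5 kips.
Allowable strength R_n/Ω = 227.5 / 2 = 114 kips.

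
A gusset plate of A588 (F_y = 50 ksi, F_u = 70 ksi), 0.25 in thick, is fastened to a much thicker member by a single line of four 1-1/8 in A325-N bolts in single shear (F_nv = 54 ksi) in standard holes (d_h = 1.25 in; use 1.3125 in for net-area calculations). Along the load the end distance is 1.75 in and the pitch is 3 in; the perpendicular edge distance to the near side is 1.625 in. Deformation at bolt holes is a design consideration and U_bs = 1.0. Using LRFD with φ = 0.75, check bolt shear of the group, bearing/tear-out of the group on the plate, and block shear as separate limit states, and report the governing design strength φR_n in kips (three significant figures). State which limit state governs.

61.2 kips (block shear governs)

Bolt shear: A_b = π·1.125²/4 = 0.994 in²; R_n = 54 × 0.994 × 4 × 1 = 214.7 kips → 0.75 × 214.7 = 161 kips.
Bearing: edge l_c = 1.125, r_n = 23.62 kips; interior l_c = 1.75, r_n = 36.75 kips; R_n = 23.62 + 3·36.75 = 133.9 kips → 100 kips.
Block shear: A_gv = 2.688, A_nv = 1.539, A_nt = 0.2422 in²; R_n = min(0.6F_uA_nv, 0.6F_yA_gv) + U_bs·F_u·A_nt = 81.59 kips → 61.2 kips.
Block shear governs: 61.2 kips.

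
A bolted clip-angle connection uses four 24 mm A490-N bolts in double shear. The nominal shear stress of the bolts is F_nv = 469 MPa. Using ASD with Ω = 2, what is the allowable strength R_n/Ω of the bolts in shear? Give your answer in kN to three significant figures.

849 kN

A_b = π × 24² / 4 = 452.4 mm².
R_n = F_nv · A_b · n · n_s = 469 × 452.4 × 4 × 2 / 1000 = 1697 kN.
Allowable strength R_n/Ω = 1697 / 2 = 849 kN.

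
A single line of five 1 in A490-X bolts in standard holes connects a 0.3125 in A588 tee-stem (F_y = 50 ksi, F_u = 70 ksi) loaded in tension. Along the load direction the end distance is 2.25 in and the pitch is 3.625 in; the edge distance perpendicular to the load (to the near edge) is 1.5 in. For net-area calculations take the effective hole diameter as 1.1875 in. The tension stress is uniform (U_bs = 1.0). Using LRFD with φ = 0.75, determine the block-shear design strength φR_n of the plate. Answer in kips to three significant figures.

127 kips

Shear plane L_v = 2.25 + 4·3.625 = 16.75 in; A_gv = 16.75 × 0.3125 = 5.234 in².
A_nv = (16.75 − 4.5·1.1875) × 0.3125 = 3.564 in².
A_nt = (1.5 − 0.5·1.1875) × 0.3125 = 0.2832 in².
0.6 F_u A_nv = 149.7 kips; 0.6 F_y A_gv = 157 kips → shear rupture governs the shear term.
R_n = 149.7 + 1.0 × 70 × 0.2832 = 169.5 kips.
Design strength φR_n = 0.75 × 169.5 = 127 kips.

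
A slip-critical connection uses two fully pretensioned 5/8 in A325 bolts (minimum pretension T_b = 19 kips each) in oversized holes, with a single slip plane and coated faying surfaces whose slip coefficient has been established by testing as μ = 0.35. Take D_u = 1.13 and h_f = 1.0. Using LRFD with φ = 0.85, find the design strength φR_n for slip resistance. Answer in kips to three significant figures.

12.8 kips

R_n = μ · D_u · h_f · T_b · n_s · n_b = 0.35 × 1.13 × 1.0 × 19 × 1 × 2 = 15.03 kips.
Design strength φR_n = 0.85 × 15.03 = 12.8 kips.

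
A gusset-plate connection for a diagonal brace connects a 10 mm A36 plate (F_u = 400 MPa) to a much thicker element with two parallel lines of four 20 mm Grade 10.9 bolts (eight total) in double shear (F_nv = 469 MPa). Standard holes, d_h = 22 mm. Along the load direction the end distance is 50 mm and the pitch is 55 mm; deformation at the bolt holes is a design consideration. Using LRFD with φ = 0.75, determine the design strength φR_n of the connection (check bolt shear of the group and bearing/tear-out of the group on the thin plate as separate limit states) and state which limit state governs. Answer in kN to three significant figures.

994 kN (bearing governs)

Bolt shear: A_b = π·20²/4 = 314.2 mm²; R_n = 469 × 314.2 × 8 × 2 / 1000 = 2357 kN → 0.75 × 2357 = 1770 kN.
Bearing (1.2 l_c t F_u ≤ 2.4 d t F_u): upper limit = 2.4·20·10·400 / 1000 = 192 kN.
  Edge l_c = 50 − 22/2 = 39 → r_n = 187.2 kN; interior l_c = 55 − 22 = 33 → r_n = 158.4 kN.
  R_n,bearing = 2·187.2 + 6·158.4 = 1325 kN → 0.75 × 1325 = 994 kN.
Bearing governs: 994 kN.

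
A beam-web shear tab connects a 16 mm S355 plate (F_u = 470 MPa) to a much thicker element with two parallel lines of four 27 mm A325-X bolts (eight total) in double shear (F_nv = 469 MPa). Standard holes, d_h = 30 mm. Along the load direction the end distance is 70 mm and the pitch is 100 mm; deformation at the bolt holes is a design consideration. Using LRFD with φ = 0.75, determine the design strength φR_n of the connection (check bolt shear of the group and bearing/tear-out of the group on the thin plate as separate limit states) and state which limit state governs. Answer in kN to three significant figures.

Bolt shear: A_b = π·27²/4 = 572.6 mm²; R_n = 469 × 572.6 × 8 × 2 / 1000 = 4296 kN → 0.75 × 4296 = 3220 kN.
Bearing (1.2 l_c t F_u ≤ 2.4 d t F_u): upper limit = 2.4·27·16·470 / 1000 = 487.3 kN.
  Edge l_c = 70 − 30/2 = 55 → r_n = 487.3 kN; interior l_c = 100 − 30 = 70 → r_n = 487.3 kN.
  R_n,bearing = 2·487.3 + 6·487.3 = 3898 kN → 0.75 × 3898 = 2920 kN.
Bearing governs: 2920 kN.

2920 kN (bearing governs)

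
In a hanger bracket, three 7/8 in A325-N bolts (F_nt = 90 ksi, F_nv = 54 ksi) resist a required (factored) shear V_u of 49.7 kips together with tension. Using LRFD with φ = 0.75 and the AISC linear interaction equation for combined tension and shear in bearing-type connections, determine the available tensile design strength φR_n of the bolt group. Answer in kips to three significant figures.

A_b = π·0.875²/4 = 0.6013 in²; f_rv = 49.7 / (3 × 0.6013) = 27.55 ksi.
F'_nt = 1.3 F_nt − (F_nt / φF_nv) f_rv = 1.3·90 − (90/(0.75·54))·27.55 = 55.78 ksi, capped at F_nt → F'_nt = 55.78 ksi.
R_n = F'_nt · A_b · n = 55.78 × 0.6013 × 3 = 100.6 kips.
Design strength φR_n = 0.75 × 100.6 = 75.5 kips.

75.5 kips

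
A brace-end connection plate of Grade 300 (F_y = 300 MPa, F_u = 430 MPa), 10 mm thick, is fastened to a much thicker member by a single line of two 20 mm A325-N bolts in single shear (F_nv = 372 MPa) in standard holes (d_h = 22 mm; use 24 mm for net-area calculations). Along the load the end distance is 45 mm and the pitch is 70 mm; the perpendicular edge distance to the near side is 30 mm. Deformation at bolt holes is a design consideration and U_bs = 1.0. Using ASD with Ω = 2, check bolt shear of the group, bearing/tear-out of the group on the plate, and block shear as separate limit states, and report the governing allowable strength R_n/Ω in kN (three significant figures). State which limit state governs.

Bolt shear: A_b = π·20²/4 = 314.2 mm²; R_n = 372 × 314.2 × 2 × 1 / 1000 = 233.7 kN → 233.7 / 2 = 117 kN.
Bearing: edge l_c = 34, r_n = 175.4 kN; interior l_c = 48, r_n = 206.4 kN; R_n = 175.4 + 1·206.4 = 381.8 kN → 191 kN.
Block shear: A_gv = 1150, A_nv = 790, A_nt = 180 mm²; R_n = min(0.6F_uA_nv, 0.6F_yA_gv) + U_bs·F_u·A_nt = 281.2 kN → 141 kN.
Bolt shear governs: 117 kN.

117 kN (bolt shear governs)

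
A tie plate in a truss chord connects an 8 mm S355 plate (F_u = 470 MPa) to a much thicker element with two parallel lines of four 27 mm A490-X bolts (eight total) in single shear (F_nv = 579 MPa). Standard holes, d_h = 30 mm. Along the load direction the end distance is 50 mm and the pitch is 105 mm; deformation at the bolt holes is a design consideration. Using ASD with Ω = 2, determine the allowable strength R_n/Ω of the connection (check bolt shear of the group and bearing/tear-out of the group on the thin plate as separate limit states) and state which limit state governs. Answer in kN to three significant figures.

889 kN (bearing governs)

Bolt shear: A_b = π·27²/4 = 572.6 mm²; R_n = 579 × 572.6 × 8 × 1 / 1000 = 2652 kN → 2652 / 2 = 1330 kN.
Bearing (1.2 l_c t F_u ≤ 2.4 d t F_u): upper limit = 2.4·27·8·470 / 1000 = 243.6 kN.
  Edge l_c = 50 − 30/2 = 35 → r_n = 157.9 kN; interior l_c = 105 − 30 = 75 → r_n = 243.6 kN.
  R_n,bearing = 2·157.9 + 6·243.6 = 1778 kN → 1778 / 2 = 889 kN.
Bearing governs: 889 kN.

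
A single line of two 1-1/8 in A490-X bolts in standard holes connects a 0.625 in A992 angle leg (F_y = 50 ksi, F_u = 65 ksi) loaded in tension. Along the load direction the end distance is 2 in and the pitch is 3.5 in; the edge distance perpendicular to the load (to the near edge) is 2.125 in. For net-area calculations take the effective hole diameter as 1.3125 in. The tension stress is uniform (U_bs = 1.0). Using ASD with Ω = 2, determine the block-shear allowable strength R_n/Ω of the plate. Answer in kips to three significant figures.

Shear plane L_v = 2 + 1·3.5 = 5.5 in; A_gv = 5.5 × 0.625 = 3.438 in².
A_nv = (5.5 − 1.5·1.3125) × 0.625 = 2.207 in².
A_nt = (2.125 − 0.5·1.3125) × 0.625 = 0.918 in².
0.6 F_u A_nv = 86.07 kips; 0.6 F_y A_gv = 103.1 kips → shear rupture governs the shear term.
R_n = 86.07 + 1.0 × 65 × 0.918 = 145.7 kips.
Allowable strength R_n/Ω = 145.7 / 2 = 72.9 kips.

72.9 kips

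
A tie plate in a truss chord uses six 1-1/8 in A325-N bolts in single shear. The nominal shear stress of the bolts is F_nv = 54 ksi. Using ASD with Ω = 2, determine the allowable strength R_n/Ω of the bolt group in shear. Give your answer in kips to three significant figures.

A_b = π × 1.125² / 4 = 0.994 in².
R_n = F_nv · A_b · n · n_s = 54 × 0.994 × 6 × 1 = 322.1 kips.
Allowable strength R_n/Ω = 322.1 / 2 = 161 kips.

161 kips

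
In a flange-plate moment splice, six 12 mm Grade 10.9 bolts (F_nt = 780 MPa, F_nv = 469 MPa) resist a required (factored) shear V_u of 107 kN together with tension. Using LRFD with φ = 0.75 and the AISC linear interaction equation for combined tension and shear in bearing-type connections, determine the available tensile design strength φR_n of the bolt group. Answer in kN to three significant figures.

338 kN

A_b = π·12²/4 = 113.1 mm²; f_rv = 107 × 1000 / (6 × 113.1) = 157.7 MPa.
F'_nt = 1.3 F_nt − (F_nt / φF_nv) f_rv = 1.3·780 − (780/(0.75·469))·157.7 = 664.3 MPa, capped at F_nt → F'_nt = 664.3 MPa.
R_n = F'_nt · A_b · n = 664.3 × 113.1 × 6 / 1000 = 450.8 kN.
Design strength φR_n = 0.75 × 450.8 = 338 kN.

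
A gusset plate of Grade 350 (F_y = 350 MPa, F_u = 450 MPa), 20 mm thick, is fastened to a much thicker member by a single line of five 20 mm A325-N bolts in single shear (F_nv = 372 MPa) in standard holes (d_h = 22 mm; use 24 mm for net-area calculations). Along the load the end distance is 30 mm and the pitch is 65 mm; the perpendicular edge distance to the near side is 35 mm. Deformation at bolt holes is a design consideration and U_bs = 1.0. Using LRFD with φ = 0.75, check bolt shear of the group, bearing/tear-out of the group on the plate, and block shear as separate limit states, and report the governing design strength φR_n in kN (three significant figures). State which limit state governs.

438 kN (bolt shear governs)

Bolt shear: A_b = π·20²/4 = 314.2 mm²; R_n = 372 × 314.2 × 5 × 1 / 1000 = 584.3 kN → 0.75 × 584.3 = 438 kN.
Bearing: edge l_c = 19, r_n = 205.2 kN; interior l_c = 43, r_n = 432 kN; R_n = 205.2 + 4·432 = 1933 kN → 1450 kN.
Block shear: A_gv = 5800, A_nv = 3640, A_nt = 460 mm²; R_n = min(0.6F_uA_nv, 0.6F_yA_gv) + U_bs·F_u·A_nt = 1190 kN → 892 kN.
Bolt shear governs: 438 kN.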